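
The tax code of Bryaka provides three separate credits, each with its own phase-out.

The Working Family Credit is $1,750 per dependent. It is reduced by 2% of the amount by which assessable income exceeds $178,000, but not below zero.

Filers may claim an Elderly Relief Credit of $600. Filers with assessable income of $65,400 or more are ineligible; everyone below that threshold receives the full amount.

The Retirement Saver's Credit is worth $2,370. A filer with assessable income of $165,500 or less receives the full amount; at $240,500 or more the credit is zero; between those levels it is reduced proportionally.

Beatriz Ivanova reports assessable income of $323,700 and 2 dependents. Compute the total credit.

Working Family Credit: base = 2 × $1,750 = $3,500. 2% of the $145,700 excess over $178,000 is $2,914; credit = $3,500 − $2,914 = $586.
Elderly Relief Credit: $323,700 meets or exceeds the $65,400 cutoff, so the credit is $0.
Retirement Saver's Credit: $323,700 is at or above $240,500, so the credit is $0.
Total: $586 + $0 + $0 = $586.

$586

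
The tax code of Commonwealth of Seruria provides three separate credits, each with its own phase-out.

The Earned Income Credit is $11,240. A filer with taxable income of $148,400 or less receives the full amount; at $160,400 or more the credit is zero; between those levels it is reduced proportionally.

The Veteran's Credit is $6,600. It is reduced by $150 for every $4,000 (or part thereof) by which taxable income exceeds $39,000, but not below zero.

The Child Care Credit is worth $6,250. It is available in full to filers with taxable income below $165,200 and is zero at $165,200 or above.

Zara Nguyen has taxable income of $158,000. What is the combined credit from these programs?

Earned Income Credit: $158,000 is $9,600 into a $12,000 phase-out range, leaving 2,400/12,000 of the credit: $11,240 × 2,400/12,000 = $2,248.
Veteran's Credit: income exceeds $39,000 by $119,000, which is 30 full-or-partial $4,000 increments; reduction = 30 × $150 = $4,500, leaving $2,100.
Child Care Credit: $158,000 is below the $165,200 cutoff, so the full $6,250 applies.
Total: $2,248 + $2,100 + $6,250 = $10,598.

$10,598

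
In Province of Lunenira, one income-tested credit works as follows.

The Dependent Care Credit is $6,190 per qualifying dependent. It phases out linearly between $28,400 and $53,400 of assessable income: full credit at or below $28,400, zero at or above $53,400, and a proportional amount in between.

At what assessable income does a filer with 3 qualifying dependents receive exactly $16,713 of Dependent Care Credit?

$30,900

Full credit = 3 × $6,190 = $18,570.
$16,713 is 16,713/18,570 of the full $18,570, so 1,857/18,570 of the $25,000 range has been used: income = $28,400 + $25,000 × 1,857/18,570 = $30,900.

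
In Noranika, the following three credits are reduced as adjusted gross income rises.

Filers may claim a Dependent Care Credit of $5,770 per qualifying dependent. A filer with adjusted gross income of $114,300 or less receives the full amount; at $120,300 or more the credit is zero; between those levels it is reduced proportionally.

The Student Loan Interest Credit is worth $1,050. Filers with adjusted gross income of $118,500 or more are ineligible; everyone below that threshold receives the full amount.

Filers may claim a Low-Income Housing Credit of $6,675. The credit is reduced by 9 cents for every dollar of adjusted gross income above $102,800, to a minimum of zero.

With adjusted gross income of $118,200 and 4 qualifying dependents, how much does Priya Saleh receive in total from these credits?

Dependent Care Credit: base = 4 × $5,770 = $23,080. $118,200 is $3,900 into a $6,000 phase-out range, leaving 2,100/6,000 of the credit: $23,080 × 2,100/6,000 = $8,078.
Student Loan Interest Credit: $118,200 is below the $118,500 cutoff, so the full $1,050 applies.
Low-Income Housing Credit: 9% of the $15,400 excess over $102,800 is $1,386; credit = $6,675 − $1,386 = $5,289.
Total: $8,078 + $1,050 + $5,289 = $14,417.

$14,417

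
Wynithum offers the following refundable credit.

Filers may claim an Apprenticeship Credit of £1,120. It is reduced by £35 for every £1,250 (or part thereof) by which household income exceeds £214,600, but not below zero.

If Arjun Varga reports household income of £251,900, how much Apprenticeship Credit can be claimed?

Apprenticeship Credit: income exceeds £214,600 by £37,300, which is 30 full-or-partial £1,250 increments; reduction = 30 × £35 = £1,050, leaving £70.

£70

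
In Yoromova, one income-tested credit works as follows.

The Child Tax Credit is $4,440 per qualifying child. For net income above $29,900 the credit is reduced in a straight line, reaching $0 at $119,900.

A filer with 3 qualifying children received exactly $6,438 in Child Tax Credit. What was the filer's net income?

Full credit = 3 × $4,440 = $13,320.
$6,438 is 6,438/13,320 of the full $13,320, so 6,882/13,320 of the $90,000 range has been used: income = $29,900 + $90,000 × 6,882/13,320 = $76,400.

$76,400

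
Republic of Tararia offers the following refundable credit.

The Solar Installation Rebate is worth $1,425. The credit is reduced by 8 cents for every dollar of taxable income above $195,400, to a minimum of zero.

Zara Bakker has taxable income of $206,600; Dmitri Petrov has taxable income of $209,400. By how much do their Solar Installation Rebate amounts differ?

$224

Zara ($206,600): Solar Installation Rebate: 8% of the $11,200 excess over $195,400 is $896; credit = $1,425 − $896 = $529.
Dmitri ($209,400): Solar Installation Rebate: 8% of the $14,000 excess over $195,400 is $1,120; credit = $1,425 − $1,120 = $305.
Difference: |$529 − $305| = $224.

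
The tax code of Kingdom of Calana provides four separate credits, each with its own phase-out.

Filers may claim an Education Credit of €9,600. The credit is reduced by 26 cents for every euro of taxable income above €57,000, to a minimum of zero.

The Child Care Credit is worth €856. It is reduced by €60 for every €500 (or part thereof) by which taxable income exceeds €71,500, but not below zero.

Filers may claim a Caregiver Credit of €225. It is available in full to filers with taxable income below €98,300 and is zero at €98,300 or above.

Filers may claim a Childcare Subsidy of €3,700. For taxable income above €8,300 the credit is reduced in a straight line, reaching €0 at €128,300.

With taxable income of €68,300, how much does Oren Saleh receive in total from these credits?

€9,593

Education Credit: 26% of the €11,300 excess over €57,000 is €2,938; credit = €9,600 − €2,938 = €6,662.
Child Care Credit: €68,300 is at or below the €71,500 threshold, so the full €856 applies.
Caregiver Credit: €68,300 is below the €98,300 cutoff, so the full €225 applies.
Childcare Subsidy: €68,300 is €60,000 into a €120,000 phase-out range, leaving 60,000/120,000 of the credit: €3,700 × 60,000/120,000 = €1,850.
Total: €6,662 + €856 + €225 + €1,850 = €9,593.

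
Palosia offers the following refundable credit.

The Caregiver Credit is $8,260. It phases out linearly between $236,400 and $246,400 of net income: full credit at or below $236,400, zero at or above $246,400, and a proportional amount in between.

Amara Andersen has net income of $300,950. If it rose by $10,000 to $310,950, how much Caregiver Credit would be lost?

$0

At $300,950 — $300,950 is at or above $246,400, so the credit is $0.
At $310,950 — $310,950 is at or above $246,400, so the credit is $0.
Lost: $0 − $0 = $0.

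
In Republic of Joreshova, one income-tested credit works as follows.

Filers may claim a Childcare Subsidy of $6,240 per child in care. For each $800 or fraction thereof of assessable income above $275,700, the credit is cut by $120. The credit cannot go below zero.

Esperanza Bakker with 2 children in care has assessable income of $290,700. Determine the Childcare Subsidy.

$10,200

Childcare Subsidy: base = 2 × $6,240 = $12,480. income exceeds $275,700 by $15,000, which is 19 full-or-partial $800 increments; reduction = 19 × $120 = $2,280, leaving $10,200.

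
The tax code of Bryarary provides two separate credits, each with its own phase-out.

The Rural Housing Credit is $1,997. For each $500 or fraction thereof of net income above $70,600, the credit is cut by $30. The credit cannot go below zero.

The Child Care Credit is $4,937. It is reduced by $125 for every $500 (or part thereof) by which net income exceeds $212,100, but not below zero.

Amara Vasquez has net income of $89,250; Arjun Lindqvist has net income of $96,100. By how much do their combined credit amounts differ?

Amara ($89,250): Rural Housing Credit: income exceeds $70,600 by $18,650, which is 38 full-or-partial $500 increments; reduction = 38 × $30 = $1,140, leaving $857. Child Care Credit: $89,250 is at or below the $212,100 threshold, so the full $4,937 applies. total $857 + $4,937 = $5,794
Arjun ($96,100): Rural Housing Credit: income exceeds $70,600 by $25,500, which is 51 full-or-partial $500 increments; reduction = 51 × $30 = $1,530, leaving $467. Child Care Credit: $96,100 is at or below the $212,100 threshold, so the full $4,937 applies. total $467 + $4,937 = $5,404
Difference: |$5,794 − $5,404| = $390.

$390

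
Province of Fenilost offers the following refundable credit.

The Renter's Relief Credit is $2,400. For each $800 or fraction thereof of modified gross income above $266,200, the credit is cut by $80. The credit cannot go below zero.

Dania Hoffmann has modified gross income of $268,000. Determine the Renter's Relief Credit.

Renter's Relief Credit: income exceeds $266,200 by $1,800, which is 3 full-or-partial $800 increments; reduction = 3 × $80 = $240, leaving $2,160.

$2,160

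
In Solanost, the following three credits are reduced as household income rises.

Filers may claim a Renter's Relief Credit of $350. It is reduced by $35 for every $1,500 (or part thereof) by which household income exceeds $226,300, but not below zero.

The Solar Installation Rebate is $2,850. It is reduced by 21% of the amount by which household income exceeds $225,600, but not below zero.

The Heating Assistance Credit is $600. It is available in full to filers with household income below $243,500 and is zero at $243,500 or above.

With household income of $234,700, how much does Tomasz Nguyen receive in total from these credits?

$1,679

Renter's Relief Credit: income exceeds $226,300 by $8,400, which is 6 full-or-partial $1,500 increments; reduction = 6 × $35 = $210, leaving $140.
Solar Installation Rebate: 21% of the $9,100 excess over $225,600 is $1,911; credit = $2,850 − $1,911 = $939.
Heating Assistance Credit: $234,700 is below the $243,500 cutoff, so the full $600 applies.
Total: $140 + $939 + $600 = $1,679.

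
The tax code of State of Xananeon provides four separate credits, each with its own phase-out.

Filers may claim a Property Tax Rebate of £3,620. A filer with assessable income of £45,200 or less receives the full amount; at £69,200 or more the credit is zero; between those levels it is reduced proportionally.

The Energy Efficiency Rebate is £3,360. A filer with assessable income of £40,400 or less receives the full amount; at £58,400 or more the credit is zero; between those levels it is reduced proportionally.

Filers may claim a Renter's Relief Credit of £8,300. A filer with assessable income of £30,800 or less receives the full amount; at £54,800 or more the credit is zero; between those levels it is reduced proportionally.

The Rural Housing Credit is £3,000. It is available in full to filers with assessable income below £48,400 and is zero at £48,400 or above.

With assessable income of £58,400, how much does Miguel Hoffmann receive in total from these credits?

£1,629

Property Tax Rebate: £58,400 is £13,200 into a £24,000 phase-out range, leaving 10,800/24,000 of the credit: £3,620 × 10,800/24,000 = £1,629.
Energy Efficiency Rebate: £58,400 is at or above £58,400, so the credit is £0.
Renter's Relief Credit: £58,400 is at or above £54,800, so the credit is £0.
Rural Housing Credit: £58,400 meets or exceeds the £48,400 cutoff, so the credit is £0.
Total: £1,629 + £0 + £0 + £0 = £1,629.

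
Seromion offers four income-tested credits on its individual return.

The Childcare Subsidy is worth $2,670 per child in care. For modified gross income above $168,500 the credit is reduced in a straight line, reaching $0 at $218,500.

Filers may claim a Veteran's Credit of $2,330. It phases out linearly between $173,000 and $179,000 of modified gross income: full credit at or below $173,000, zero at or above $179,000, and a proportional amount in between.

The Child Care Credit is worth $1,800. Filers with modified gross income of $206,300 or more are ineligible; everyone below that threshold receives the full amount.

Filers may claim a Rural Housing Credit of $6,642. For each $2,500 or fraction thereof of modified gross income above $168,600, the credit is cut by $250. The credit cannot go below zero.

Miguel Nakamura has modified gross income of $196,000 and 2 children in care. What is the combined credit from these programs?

$8,095

Childcare Subsidy: base = 2 × $2,670 = $5,340. $196,000 is $27,500 into a $50,000 phase-out range, leaving 22,500/50,000 of the credit: $5,340 × 22,500/50,000 = $2,403.
Veteran's Credit: $196,000 is at or above $179,000, so the credit is $0.
Child Care Credit: $196,000 is below the $206,300 cutoff, so the full $1,800 applies.
Rural Housing Credit: income exceeds $168,600 by $27,400, which is 11 full-or-partial $2,500 increments; reduction = 11 × $250 = $2,750, leaving $3,892.
Total: $2,403 + $0 + $1,800 + $3,892 = $8,095.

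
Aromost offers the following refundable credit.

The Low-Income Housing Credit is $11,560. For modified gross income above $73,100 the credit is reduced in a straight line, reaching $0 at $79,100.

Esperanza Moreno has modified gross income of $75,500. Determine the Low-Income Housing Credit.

$6,936

Low-Income Housing Credit: $75,500 is $2,400 into a $6,000 phase-out range, leaving 3,600/6,000 of the credit: $11,560 × 3,600/6,000 = $6,936.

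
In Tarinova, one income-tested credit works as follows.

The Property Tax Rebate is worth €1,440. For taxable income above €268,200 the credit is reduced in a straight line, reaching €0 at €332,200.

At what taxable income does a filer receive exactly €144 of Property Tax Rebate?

€325,800

€144 is 144/1,440 of the full €1,440, so 1,296/1,440 of the €64,000 range has been used: income = €268,200 + €64,000 × 1,296/1,440 = €325,800.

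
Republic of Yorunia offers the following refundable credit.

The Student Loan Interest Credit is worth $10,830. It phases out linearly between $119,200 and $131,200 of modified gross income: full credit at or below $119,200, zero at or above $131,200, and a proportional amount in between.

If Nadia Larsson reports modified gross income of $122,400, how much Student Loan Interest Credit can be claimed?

Student Loan Interest Credit: $122,400 is $3,200 into a $12,000 phase-out range, leaving 8,800/12,000 of the credit: $10,830 × 8,800/12,000 = $7,942.

$7,942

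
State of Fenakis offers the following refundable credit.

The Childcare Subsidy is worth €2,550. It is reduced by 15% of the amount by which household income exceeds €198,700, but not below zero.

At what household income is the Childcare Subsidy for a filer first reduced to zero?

€215,700

The credit falls by 15% of each euro above €198,700, so it reaches zero when the excess is €2,550 / 15% = €17,000: income = €198,700 + €17,000 = €215,700.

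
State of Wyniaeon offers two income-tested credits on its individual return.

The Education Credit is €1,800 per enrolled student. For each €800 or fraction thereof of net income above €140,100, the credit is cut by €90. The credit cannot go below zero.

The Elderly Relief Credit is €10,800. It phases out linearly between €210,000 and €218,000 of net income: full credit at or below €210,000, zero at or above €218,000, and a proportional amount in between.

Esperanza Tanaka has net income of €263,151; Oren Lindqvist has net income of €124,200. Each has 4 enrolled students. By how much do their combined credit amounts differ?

Esperanza (€263,151): Education Credit: base = 4 × €1,800 = €7,200. income exceeds €140,100 by €123,051 → 154 increments × €90 = €13,860 ≥ base, so the credit is €0. Elderly Relief Credit: €263,151 is at or above €218,000, so the credit is €0. total €0 + €0 = €0
Oren (€124,200): Education Credit: base = 4 × €1,800 = €7,200. €124,200 is at or below the €140,100 threshold, so the full €7,200 applies. Elderly Relief Credit: €124,200 is at or below the €210,000 threshold, so the full €10,800 applies. total €7,200 + €10,800 = €18,000
Difference: |€0 − €18,000| = €18,000.

€18,000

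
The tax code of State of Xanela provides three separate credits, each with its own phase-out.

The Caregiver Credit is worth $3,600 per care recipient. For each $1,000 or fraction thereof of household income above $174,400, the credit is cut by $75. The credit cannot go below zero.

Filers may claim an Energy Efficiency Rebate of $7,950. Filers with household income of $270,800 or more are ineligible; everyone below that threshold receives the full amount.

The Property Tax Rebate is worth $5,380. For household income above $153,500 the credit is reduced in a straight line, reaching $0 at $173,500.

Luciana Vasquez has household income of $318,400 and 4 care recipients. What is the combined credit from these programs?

Caregiver Credit: base = 4 × $3,600 = $14,400. income exceeds $174,400 by $144,000, which is 144 full-or-partial $1,000 increments; reduction = 144 × $75 = $10,800, leaving $3,600.
Energy Efficiency Rebate: $318,400 meets or exceeds the $270,800 cutoff, so the credit is $0.
Property Tax Rebate: $318,400 is at or above $173,500, so the credit is $0.
Total: $3,600 + $0 + $0 = $3,600.

$3,600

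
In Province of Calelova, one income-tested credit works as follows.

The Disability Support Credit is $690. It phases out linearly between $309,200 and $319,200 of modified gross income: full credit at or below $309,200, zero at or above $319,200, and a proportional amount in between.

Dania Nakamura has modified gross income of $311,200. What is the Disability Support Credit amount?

Disability Support Credit: $311,200 is $2,000 into a $10,000 phase-out range, leaving 8,000/10,000 of the credit: $690 × 8,000/10,000 = $552.

$552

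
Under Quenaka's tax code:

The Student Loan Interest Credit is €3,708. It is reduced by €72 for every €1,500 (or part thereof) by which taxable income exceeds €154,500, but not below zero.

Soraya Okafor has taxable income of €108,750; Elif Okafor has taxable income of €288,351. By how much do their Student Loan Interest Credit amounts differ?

Soraya (€108,750): Student Loan Interest Credit: €108,750 is at or below the €154,500 threshold, so the full €3,708 applies.
Elif (€288,351): Student Loan Interest Credit: income exceeds €154,500 by €133,851 → 90 increments × €72 = €6,480 ≥ base, so the credit is €0.
Difference: |€3,708 − €0| = €3,708.

€3,708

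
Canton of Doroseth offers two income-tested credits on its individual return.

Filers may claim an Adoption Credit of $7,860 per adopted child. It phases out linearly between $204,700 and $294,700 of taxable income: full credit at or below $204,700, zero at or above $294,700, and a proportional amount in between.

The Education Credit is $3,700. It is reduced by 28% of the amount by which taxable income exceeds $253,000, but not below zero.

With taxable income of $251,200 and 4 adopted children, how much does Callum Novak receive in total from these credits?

Adoption Credit: base = 4 × $7,860 = $31,440. $251,200 is $46,500 into a $90,000 phase-out range, leaving 43,500/90,000 of the credit: $31,440 × 43,500/90,000 = $15,196.
Education Credit: $251,200 is at or below the $253,000 threshold, so the full $3,700 applies.
Total: $15,196 + $3,700 = $18,896.

$18,896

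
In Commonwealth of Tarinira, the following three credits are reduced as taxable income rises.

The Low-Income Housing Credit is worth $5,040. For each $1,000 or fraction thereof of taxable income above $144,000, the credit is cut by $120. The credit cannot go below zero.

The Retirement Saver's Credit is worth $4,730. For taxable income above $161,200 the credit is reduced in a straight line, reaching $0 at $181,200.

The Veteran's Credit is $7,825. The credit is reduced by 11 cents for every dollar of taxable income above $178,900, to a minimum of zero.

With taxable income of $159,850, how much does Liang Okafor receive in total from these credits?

$15,675

Low-Income Housing Credit: income exceeds $144,000 by $15,850, which is 16 full-or-partial $1,000 increments; reduction = 16 × $120 = $1,920, leaving $3,120.
Retirement Saver's Credit: $159,850 is at or below the $161,200 threshold, so the full $4,730 applies.
Veteran's Credit: $159,850 is at or below the $178,900 threshold, so the full $7,825 applies.
Total: $3,120 + $4,730 + $7,825 = $15,675.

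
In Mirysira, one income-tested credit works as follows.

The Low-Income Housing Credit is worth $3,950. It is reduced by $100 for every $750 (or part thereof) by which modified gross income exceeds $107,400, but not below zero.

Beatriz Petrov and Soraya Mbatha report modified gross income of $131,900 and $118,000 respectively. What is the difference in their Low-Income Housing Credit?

Beatriz ($131,900): Low-Income Housing Credit: income exceeds $107,400 by $24,500, which is 33 full-or-partial $750 increments; reduction = 33 × $100 = $3,300, leaving $650.
Soraya ($118,000): Low-Income Housing Credit: income exceeds $107,400 by $10,600, which is 15 full-or-partial $750 increments; reduction = 15 × $100 = $1,500, leaving $2,450.
Difference: |$650 − $2,450| = $1,800.

$1,800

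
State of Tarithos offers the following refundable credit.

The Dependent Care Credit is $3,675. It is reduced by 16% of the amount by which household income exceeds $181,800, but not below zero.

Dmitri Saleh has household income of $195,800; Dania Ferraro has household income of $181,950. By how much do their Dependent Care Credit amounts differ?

Dmitri ($195,800): Dependent Care Credit: 16% of the $14,000 excess over $181,800 is $2,240; credit = $3,675 − $2,240 = $1,435.
Dania ($181,950): Dependent Care Credit: 16% of the $150 excess over $181,800 is $24; credit = $3,675 − $24 = $3,651.
Difference: |$1,435 − $3,651| = $2,216.

$2,216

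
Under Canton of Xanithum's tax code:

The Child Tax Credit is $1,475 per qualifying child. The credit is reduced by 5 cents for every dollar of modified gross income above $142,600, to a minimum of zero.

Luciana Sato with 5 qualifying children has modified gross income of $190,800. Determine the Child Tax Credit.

$4,965

Child Tax Credit: base = 5 × $1,475 = $7,375. 5% of the $48,200 excess over $142,600 is $2,410; credit = $7,375 − $2,410 = $4,965.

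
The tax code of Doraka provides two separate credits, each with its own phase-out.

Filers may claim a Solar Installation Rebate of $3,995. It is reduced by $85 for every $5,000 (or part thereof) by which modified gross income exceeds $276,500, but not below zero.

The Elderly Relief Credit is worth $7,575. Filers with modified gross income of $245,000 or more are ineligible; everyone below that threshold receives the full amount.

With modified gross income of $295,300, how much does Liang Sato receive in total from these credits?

$3,655

Solar Installation Rebate: income exceeds $276,500 by $18,800, which is 4 full-or-partial $5,000 increments; reduction = 4 × $85 = $340, leaving $3,655.
Elderly Relief Credit: $295,300 meets or exceeds the $245,000 cutoff, so the credit is $0.
Total: $3,655 + $0 = $3,655.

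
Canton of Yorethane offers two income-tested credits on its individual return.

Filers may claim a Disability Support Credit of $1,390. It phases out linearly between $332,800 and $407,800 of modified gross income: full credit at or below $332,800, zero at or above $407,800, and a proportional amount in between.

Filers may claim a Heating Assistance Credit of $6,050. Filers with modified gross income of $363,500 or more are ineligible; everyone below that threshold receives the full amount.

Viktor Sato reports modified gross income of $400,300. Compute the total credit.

Disability Support Credit: $400,300 is $67,500 into a $75,000 phase-out range, leaving 7,500/75,000 of the credit: $1,390 × 7,500/75,000 = $139.
Heating Assistance Credit: $400,300 meets or exceeds the $363,500 cutoff, so the credit is $0.
Total: $139 + $0 = $139.

$139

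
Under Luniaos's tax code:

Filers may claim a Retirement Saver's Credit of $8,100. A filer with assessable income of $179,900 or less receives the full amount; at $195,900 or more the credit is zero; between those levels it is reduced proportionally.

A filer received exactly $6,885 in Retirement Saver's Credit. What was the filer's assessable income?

$182,300

$6,885 is 6,885/8,100 of the full $8,100, so 1,215/8,100 of the $16,000 range has been used: income = $179,900 + $16,000 × 1,215/8,100 = $182,300.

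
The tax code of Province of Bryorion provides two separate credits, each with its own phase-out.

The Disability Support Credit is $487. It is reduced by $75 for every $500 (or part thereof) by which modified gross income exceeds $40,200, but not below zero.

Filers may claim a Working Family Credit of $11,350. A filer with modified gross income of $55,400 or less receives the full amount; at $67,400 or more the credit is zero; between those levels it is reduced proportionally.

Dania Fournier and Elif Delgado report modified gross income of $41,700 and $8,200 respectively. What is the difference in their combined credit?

Dania ($41,700): Disability Support Credit: income exceeds $40,200 by $1,500, which is 3 full-or-partial $500 increments; reduction = 3 × $75 = $225, leaving $262. Working Family Credit: $41,700 is at or below the $55,400 threshold, so the full $11,350 applies. total $262 + $11,350 = $11,612
Elif ($8,200): Disability Support Credit: $8,200 is at or below the $40,200 threshold, so the full $487 applies. Working Family Credit: $8,200 is at or below the $55,400 threshold, so the full $11,350 applies. total $487 + $11,350 = $11,837
Difference: |$11,612 − $11,837| = $225.

$225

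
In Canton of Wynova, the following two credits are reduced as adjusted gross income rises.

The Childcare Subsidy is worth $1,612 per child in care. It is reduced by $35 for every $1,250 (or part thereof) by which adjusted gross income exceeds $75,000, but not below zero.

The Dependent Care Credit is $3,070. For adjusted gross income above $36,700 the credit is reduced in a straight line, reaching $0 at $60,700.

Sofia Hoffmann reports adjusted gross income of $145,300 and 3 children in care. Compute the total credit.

$2,841

Childcare Subsidy: base = 3 × $1,612 = $4,836. income exceeds $75,000 by $70,300, which is 57 full-or-partial $1,250 increments; reduction = 57 × $35 = $1,995, leaving $2,841.
Dependent Care Credit: $145,300 is at or above $60,700, so the credit is $0.
Total: $2,841 + $0 = $2,841.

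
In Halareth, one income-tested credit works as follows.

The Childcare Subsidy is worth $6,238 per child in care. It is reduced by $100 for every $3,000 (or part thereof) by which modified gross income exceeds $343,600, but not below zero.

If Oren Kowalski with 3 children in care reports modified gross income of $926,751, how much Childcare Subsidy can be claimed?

Childcare Subsidy: base = 3 × $6,238 = $18,714. income exceeds $343,600 by $583,151 → 195 increments × $100 = $19,500 ≥ base, so the credit is $0.

$0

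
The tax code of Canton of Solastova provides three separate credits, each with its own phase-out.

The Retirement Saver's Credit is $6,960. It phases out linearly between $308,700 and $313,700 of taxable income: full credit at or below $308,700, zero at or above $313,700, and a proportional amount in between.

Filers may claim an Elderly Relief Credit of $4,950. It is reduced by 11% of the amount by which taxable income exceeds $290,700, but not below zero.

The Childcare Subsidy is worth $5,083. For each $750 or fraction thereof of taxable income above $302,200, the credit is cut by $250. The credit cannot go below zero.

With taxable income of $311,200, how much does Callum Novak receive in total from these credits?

Retirement Saver's Credit: $311,200 is $2,500 into a $5,000 phase-out range, leaving 2,500/5,000 of the credit: $6,960 × 2,500/5,000 = $3,480.
Elderly Relief Credit: 11% of the $20,500 excess over $290,700 is $2,255; credit = $4,950 − $2,255 = $2,695.
Childcare Subsidy: income exceeds $302,200 by $9,000, which is 12 full-or-partial $750 increments; reduction = 12 × $250 = $3,000, leaving $2,083.
Total: $3,480 + $2,695 + $2,083 = $8,258.

$8,258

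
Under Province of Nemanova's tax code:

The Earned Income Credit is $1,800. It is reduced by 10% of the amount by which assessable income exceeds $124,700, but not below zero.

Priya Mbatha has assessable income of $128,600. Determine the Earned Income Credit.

Earned Income Credit: 10% of the $3,900 excess over $124,700 is $390; credit = $1,800 − $390 = $1,410.

$1,410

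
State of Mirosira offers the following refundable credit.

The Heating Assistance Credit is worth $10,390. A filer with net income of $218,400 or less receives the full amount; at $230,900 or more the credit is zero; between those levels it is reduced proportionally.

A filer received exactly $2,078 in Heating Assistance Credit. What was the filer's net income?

$2,078 is 2,078/10,390 of the full $10,390, so 8,312/10,390 of the $12,500 range has been used: income = $218,400 + $12,500 × 8,312/10,390 = $228,400.

$228,400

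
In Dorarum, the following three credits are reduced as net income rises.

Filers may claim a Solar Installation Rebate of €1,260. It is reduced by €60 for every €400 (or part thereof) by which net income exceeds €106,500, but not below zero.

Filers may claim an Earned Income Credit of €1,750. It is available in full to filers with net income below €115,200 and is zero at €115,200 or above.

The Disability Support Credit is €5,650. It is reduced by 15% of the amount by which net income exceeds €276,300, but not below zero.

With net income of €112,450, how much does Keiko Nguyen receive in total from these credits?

Solar Installation Rebate: income exceeds €106,500 by €5,950, which is 15 full-or-partial €400 increments; reduction = 15 × €60 = €900, leaving €360.
Earned Income Credit: €112,450 is below the €115,200 cutoff, so the full €1,750 applies.
Disability Support Credit: €112,450 is at or below the €276,300 threshold, so the full €5,650 applies.
Total: €360 + €1,750 + €5,650 = €7,760.

€7,760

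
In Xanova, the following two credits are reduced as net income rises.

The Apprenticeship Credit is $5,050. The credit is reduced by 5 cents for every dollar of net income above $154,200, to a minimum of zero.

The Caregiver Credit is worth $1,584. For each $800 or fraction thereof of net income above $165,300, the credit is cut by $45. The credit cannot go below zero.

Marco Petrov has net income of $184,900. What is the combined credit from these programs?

$3,974

Apprenticeship Credit: 5% of the $30,700 excess over $154,200 is $1,535; credit = $5,050 − $1,535 = $3,515.
Caregiver Credit: income exceeds $165,300 by $19,600, which is 25 full-or-partial $800 increments; reduction = 25 × $45 = $1,125, leaving $459.
Total: $3,515 + $459 = $3,974.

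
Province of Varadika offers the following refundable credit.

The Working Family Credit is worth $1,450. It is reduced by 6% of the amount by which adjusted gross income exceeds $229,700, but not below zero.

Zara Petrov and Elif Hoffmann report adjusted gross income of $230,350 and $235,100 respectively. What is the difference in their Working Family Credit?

Zara ($230,350): Working Family Credit: 6% of the $650 excess over $229,700 is $39; credit = $1,450 − $39 = $1,411.
Elif ($235,100): Working Family Credit: 6% of the $5,400 excess over $229,700 is $324; credit = $1,450 − $324 = $1,126.
Difference: |$1,411 − $1,126| = $285.

$285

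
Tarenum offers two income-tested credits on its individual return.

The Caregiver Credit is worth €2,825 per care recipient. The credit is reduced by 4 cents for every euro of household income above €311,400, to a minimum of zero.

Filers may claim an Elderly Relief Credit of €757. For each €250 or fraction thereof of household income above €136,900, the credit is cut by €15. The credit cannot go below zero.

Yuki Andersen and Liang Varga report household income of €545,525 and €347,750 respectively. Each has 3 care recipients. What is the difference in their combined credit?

Yuki (€545,525): Caregiver Credit: base = 3 × €2,825 = €8,475. 4% of the €234,125 excess over €311,400 is €9,365 ≥ base, so the credit is €0. Elderly Relief Credit: income exceeds €136,900 by €408,625 → 1635 increments × €15 = €24,525 ≥ base, so the credit is €0. total €0 + €0 = €0
Liang (€347,750): Caregiver Credit: base = 3 × €2,825 = €8,475. 4% of the €36,350 excess over €311,400 is €1,454; credit = €8,475 − €1,454 = €7,021. Elderly Relief Credit: income exceeds €136,900 by €210,850 → 844 increments × €15 = €12,660 ≥ base, so the credit is €0. total €7,021 + €0 = €7,021
Difference: |€0 − €7,021| = €7,021.

€7,021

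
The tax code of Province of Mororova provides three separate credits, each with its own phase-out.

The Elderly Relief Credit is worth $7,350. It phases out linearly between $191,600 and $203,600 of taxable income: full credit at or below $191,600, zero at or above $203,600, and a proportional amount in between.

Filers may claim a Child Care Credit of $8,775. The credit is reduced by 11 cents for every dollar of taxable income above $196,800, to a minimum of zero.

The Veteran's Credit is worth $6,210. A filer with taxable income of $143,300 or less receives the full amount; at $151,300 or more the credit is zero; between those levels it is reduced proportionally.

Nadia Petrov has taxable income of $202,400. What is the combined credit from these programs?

Elderly Relief Credit: $202,400 is $10,800 into a $12,000 phase-out range, leaving 1,200/12,000 of the credit: $7,350 × 1,200/12,000 = $735.
Child Care Credit: 11% of the $5,600 excess over $196,800 is $616; credit = $8,775 − $616 = $8,159.
Veteran's Credit: $202,400 is at or above $151,300, so the credit is $0.
Total: $735 + $8,159 + $0 = $8,894.

$8,894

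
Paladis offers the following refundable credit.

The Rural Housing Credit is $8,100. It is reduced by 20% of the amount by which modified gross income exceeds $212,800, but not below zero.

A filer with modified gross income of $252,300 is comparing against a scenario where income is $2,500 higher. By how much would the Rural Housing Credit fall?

$200

At $252,300 — 20% of the $39,500 excess over $212,800 is $7,900; credit = $8,100 − $7,900 = $200.
At $254,800 — 20% of the $42,000 excess over $212,800 is $8,400 ≥ base, so the credit is $0.
Lost: $200 − $0 = $200.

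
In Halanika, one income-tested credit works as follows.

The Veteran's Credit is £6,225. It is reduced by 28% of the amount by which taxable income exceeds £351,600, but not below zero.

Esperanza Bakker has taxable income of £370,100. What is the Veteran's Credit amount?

Veteran's Credit: 28% of the £18,500 excess over £351,600 is £5,180; credit = £6,225 − £5,180 = £1,045.

£1,045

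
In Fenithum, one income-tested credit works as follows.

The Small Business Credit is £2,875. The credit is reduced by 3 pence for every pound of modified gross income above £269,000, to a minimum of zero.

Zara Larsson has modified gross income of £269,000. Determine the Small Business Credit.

£2,875

Small Business Credit: £269,000 is at or below the £269,000 threshold, so the full £2,875 applies.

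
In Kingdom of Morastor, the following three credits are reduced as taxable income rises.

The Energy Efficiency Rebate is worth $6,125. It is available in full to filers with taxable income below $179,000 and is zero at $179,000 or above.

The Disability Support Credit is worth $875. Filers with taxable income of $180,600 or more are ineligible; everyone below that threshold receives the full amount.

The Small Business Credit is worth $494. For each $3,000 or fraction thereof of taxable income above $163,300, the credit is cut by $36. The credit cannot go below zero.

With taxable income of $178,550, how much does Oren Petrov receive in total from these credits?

Energy Efficiency Rebate: $178,550 is below the $179,000 cutoff, so the full $6,125 applies.
Disability Support Credit: $178,550 is below the $180,600 cutoff, so the full $875 applies.
Small Business Credit: income exceeds $163,300 by $15,250, which is 6 full-or-partial $3,000 increments; reduction = 6 × $36 = $216, leaving $278.
Total: $6,125 + $875 + $278 = $7,278.

$7,278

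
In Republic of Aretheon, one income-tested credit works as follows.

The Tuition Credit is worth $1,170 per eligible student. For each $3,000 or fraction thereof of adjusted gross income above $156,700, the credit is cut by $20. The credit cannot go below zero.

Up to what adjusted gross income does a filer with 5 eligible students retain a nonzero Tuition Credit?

$1,032,700

Full credit = 5 × $1,170 = $5,850.
After 292 increments the reduction is 292 × $20 = $5,840, leaving $10; one more increment wipes it out. Increment 292 ends at excess 292 × $3,000 = $876,000, so the highest qualifying income is $156,700 + $876,000 = $1,032,700.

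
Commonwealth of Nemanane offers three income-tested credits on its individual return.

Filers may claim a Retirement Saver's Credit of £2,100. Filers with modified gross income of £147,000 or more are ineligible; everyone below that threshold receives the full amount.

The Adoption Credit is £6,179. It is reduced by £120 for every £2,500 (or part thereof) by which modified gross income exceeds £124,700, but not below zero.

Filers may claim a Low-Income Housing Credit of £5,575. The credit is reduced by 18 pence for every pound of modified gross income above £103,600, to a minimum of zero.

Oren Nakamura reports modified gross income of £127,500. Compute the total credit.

Retirement Saver's Credit: £127,500 is below the £147,000 cutoff, so the full £2,100 applies.
Adoption Credit: income exceeds £124,700 by £2,800, which is 2 full-or-partial £2,500 increments; reduction = 2 × £120 = £240, leaving £5,939.
Low-Income Housing Credit: 18% of the £23,900 excess over £103,600 is £4,302; credit = £5,575 − £4,302 = £1,273.
Total: £2,100 + £5,939 + £1,273 = £9,312.

£9,312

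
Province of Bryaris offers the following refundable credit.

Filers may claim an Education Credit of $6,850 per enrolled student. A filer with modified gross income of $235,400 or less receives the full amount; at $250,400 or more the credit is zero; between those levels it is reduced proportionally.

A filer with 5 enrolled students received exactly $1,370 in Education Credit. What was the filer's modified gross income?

$249,800

Full credit = 5 × $6,850 = $34,250.
$1,370 is 1,370/34,250 of the full $34,250, so 32,880/34,250 of the $15,000 range has been used: income = $235,400 + $15,000 × 32,880/34,250 = $249,800.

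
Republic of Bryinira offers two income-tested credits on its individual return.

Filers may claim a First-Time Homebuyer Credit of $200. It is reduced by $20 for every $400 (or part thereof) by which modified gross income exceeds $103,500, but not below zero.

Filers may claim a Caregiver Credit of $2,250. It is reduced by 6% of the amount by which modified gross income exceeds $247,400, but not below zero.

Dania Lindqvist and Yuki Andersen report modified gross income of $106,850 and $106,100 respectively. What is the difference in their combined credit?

$40

Dania ($106,850): First-Time Homebuyer Credit: income exceeds $103,500 by $3,350, which is 9 full-or-partial $400 increments; reduction = 9 × $20 = $180, leaving $20. Caregiver Credit: $106,850 is at or below the $247,400 threshold, so the full $2,250 applies. total $20 + $2,250 = $2,270
Yuki ($106,100): First-Time Homebuyer Credit: income exceeds $103,500 by $2,600, which is 7 full-or-partial $400 increments; reduction = 7 × $20 = $140, leaving $60. Caregiver Credit: $106,100 is at or below the $247,400 threshold, so the full $2,250 applies. total $60 + $2,250 = $2,310
Difference: |$2,270 − $2,310| = $40.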